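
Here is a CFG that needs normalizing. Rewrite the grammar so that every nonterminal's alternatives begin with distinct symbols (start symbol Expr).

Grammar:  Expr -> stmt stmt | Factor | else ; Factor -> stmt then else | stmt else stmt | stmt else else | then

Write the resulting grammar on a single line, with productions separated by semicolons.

Factor has alternatives sharing prefix 'stmt': factor to Factor → stmt Factor1 with Factor1 → then else | else stmt | else else.
Factor1 has alternatives sharing prefix 'else': factor to Factor1 → else Factor11 with Factor11 → stmt | else.

Expr -> stmt stmt | Factor | else; Factor -> then | stmt Factor1; Factor1 -> then else | else Factor11; Factor11 -> stmt | else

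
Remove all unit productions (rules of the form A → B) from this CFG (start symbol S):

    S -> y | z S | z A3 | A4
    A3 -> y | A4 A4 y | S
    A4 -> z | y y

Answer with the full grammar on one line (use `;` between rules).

Unit pairs: A3 ⇒* {A4, S}; S ⇒* {A4}.
For every A with A ⇒* B via unit rules, add B's non-unit alternatives to A; then delete every rule of the form X → Y.

S -> z | y y | y | z S | z A3; A3 -> z | y y | y | z S | z A3 | A4 A4 y; A4 -> z | y y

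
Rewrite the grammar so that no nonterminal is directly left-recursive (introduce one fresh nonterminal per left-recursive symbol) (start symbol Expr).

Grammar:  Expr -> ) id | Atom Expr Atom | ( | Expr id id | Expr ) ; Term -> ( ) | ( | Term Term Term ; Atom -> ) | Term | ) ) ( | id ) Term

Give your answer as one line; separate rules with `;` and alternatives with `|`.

Expr -> ) id Expr1 | Atom Expr Atom Expr1 | ( Expr1; Term -> ( ) Term1 | ( Term1; Atom -> ) | Term | ) ) ( | id ) Term; Expr1 -> id id Expr1 | ) Expr1 | epsilon; Term1 -> Term Term Term1 | epsilon

Left recursion appears on Expr, Term.
For Expr: α = {id id, )}, β = {) id, Atom Expr Atom, (}. Rewrite as Expr → β Expr1 and Expr1 → α Expr1 | ε.
For Term: α = {Term Term}, β = {( ), (}. Rewrite as Term → β Term1 and Term1 → α Term1 | ε.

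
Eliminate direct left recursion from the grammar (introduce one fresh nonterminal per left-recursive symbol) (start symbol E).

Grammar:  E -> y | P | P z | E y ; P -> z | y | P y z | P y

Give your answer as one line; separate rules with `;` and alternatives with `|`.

Directly left-recursive nonterminals: E, P.
For E: α = {y}, β = {y, P, P z}. Rewrite as E → β E' and E' → α E' | ε.
For P: α = {y z, y}, β = {z, y}. Rewrite as P → β P' and P' → α P' | ε.

E -> y E' | P E' | P z E'; P -> z P' | y P'; E' -> y E' | eps; P' -> y z P' | y P' | eps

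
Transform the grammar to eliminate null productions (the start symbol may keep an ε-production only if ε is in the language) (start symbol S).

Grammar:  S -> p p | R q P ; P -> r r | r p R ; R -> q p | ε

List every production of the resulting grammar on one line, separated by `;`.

S -> p p | R q P | q P; P -> r r | r p R | r p; R -> q p

Nullable set = {R}.
ε ∉ L(G), so no ε-production is kept.
Expand every rule over subsets of its nullable positions: S → R q P gives R q P | q P. P → r p R gives r p R | r p.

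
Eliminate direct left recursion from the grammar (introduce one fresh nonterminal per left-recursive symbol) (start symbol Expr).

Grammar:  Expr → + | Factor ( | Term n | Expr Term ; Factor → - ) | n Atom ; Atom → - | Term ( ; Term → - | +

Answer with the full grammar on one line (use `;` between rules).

Left recursion appears on Expr.
For Expr: α = {Term}, β = {+, Factor (, Term n}. Rewrite as Expr → β Expr1 and Expr1 → α Expr1 | ε.

Expr → + Expr1 | Factor ( Expr1 | Term n Expr1; Factor → - ) | n Atom; Atom → - | Term (; Term → - | +; Expr1 → Term Expr1 | ε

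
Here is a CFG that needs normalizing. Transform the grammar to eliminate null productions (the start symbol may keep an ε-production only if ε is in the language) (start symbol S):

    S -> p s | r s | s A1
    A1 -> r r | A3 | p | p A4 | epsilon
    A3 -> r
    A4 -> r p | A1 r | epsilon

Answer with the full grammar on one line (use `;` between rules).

S -> p s | r s | s A1 | s; A1 -> r r | A3 | p | p A4; A3 -> r; A4 -> r p | A1 r | r

The nullable symbols are {A1, A4}.
ε ∉ L(G), so no ε-production is kept.
Expand every rule over subsets of its nullable positions: S → s A1 gives s A1 | s. A4 → A1 r gives A1 r | r.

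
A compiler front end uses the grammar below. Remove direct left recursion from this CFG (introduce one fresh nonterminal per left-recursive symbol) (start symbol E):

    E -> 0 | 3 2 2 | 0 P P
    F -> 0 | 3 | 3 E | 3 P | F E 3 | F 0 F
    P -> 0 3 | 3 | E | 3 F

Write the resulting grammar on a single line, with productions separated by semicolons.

E -> 0 | 3 2 2 | 0 P P; F -> 0 F' | 3 F' | 3 E F' | 3 P F'; P -> 0 3 | 3 | E | 3 F; F' -> E 3 F' | 0 F F' | eps

Left recursion appears on F.
For F: α = {E 3, 0 F}, β = {0, 3, 3 E, 3 P}. Rewrite as F → β F' and F' → α F' | ε.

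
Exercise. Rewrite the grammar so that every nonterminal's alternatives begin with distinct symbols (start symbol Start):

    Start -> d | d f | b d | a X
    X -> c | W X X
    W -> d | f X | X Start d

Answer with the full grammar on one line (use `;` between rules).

Start -> b d | a X | d Start1; X -> c | W X X; W -> d | f X | X Start d; Start1 -> ε | f

Start has alternatives sharing prefix 'd': factor to Start → d Start1 with Start1 → ε | f.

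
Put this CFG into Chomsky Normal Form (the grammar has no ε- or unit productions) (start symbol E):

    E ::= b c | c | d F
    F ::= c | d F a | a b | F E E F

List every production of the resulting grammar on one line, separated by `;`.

Introduce a nonterminal for each terminal appearing in a rule of length ≥ 2: X1 → b, X2 → c, X3 → d, X4 → a.
Binarize each right-hand side of length ≥ 3 by chaining fresh nonterminals (Y1, Y2, …): affected rules were F → X3 F X4; F → F E E F.

E ::= X1 X2 | c | X3 F; F ::= c | X3 Y1 | X4 X1 | F Y2; X1 ::= b; X2 ::= c; X3 ::= d; X4 ::= a; Y1 ::= F X4; Y2 ::= E Y3; Y3 ::= E F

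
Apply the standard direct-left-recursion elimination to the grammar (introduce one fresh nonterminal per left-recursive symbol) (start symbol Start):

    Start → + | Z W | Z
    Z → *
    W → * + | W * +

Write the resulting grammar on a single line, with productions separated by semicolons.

W is directly left-recursive.
For W: α = {* +}, β = {* +}. Rewrite as W → β W1 and W1 → α W1 | ε.

Start → + | Z W | Z; Z → *; W → * + W1; W1 → * + W1 | ε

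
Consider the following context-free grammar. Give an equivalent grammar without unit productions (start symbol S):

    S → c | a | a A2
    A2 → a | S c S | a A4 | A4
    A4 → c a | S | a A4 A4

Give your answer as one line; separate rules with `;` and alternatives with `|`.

S → c | a | a A2; A2 → c a | a A4 A4 | a | S c S | a A4 | c | a A2; A4 → c a | a A4 A4 | c | a | a A2

Unit pairs: A2 ⇒* {A4, S}; A4 ⇒* {S}.
Replace each nonterminal's rules with the union of the non-unit rules of every nonterminal it unit-derives.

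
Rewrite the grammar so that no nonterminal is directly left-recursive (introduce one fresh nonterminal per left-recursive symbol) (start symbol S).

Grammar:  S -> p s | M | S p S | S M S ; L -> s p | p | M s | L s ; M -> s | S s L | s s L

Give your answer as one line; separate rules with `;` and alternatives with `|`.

S, L are directly left-recursive.
For S: α = {p S, M S}, β = {p s, M}. Rewrite as S → β S' and S' → α S' | ε.
For L: α = {s}, β = {s p, p, M s}. Rewrite as L → β L' and L' → α L' | ε.

S -> p s S' | M S'; L -> s p L' | p L' | M s L'; M -> s | S s L | s s L; S' -> p S S' | M S S' | ε; L' -> s L' | ε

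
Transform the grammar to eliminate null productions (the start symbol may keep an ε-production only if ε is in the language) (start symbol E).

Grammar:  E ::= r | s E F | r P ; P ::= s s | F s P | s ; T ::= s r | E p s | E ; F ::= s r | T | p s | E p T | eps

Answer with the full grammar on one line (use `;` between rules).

E ::= r | s E F | s E | r P; P ::= s s | F s P | s P | s; T ::= s r | E p s | E; F ::= s r | T | p s | E p T

The nullable symbols are {F}.
ε ∉ L(G), so no ε-production is kept.
Add the nullable-subset variants: E → s E F gives s E F | s E. P → F s P gives F s P | s P.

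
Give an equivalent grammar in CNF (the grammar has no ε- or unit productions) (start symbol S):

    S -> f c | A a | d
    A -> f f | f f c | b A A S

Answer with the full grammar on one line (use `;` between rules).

S -> X1 X2 | A X3 | d; A -> X1 X1 | X1 Y1 | X4 Y2; X1 -> f; X2 -> c; X3 -> a; X4 -> b; Y1 -> X1 X2; Y2 -> A Y3; Y3 -> A S

Introduce a nonterminal for each terminal appearing in a rule of length ≥ 2: X1 → f, X2 → c, X3 → a, X4 → b.
Binarize each right-hand side of length ≥ 3 by chaining fresh nonterminals (Y1, Y2, …): affected rules were A → X1 X1 X2; A → X4 A A S.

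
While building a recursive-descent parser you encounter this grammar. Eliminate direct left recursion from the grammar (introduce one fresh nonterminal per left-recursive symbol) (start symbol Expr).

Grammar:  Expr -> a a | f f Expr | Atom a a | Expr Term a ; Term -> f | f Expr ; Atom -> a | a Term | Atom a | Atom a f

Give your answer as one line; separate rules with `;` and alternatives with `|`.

Expr -> a a Expr1 | f f Expr Expr1 | Atom a a Expr1; Term -> f | f Expr; Atom -> a Atom1 | a Term Atom1; Expr1 -> Term a Expr1 | epsilon; Atom1 -> a Atom1 | a f Atom1 | epsilon

Directly left-recursive nonterminals: Expr, Atom.
For Expr: α = {Term a}, β = {a a, f f Expr, Atom a a}. Rewrite as Expr → β Expr1 and Expr1 → α Expr1 | ε.
For Atom: α = {a, a f}, β = {a, a Term}. Rewrite as Atom → β Atom1 and Atom1 → α Atom1 | ε.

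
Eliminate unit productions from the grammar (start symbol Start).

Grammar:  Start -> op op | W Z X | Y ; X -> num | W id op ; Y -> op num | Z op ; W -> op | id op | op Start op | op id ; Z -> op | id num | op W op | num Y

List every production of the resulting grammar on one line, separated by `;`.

Start -> op op | W Z X | op num | Z op; X -> num | W id op; Y -> op num | Z op; W -> op | id op | op Start op | op id; Z -> op | id num | op W op | num Y

Unit pairs: Start ⇒* {Y}.
Replace each nonterminal's rules with the union of the non-unit rules of every nonterminal it unit-derives.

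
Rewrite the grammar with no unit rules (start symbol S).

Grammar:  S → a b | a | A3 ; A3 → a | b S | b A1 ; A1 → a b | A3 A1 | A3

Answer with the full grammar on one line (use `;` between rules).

S → a b | a | b S | b A1; A3 → a | b S | b A1; A1 → a b | A3 A1 | a | b S | b A1

Unit pairs: A1 ⇒* {A3}; S ⇒* {A3}.
For every A with A ⇒* B via unit rules, add B's non-unit alternatives to A; then delete every rule of the form X → Y.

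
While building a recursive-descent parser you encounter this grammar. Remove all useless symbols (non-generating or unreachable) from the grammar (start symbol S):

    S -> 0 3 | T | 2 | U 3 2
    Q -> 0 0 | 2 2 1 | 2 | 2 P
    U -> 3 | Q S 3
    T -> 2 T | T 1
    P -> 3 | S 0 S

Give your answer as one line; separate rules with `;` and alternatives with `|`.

Generating nonterminals: {P, Q, S, U}.
Reachable from S after that: {P, Q, S, U}.
Removed useless symbols: {T} and every production mentioning them.

S -> 0 3 | 2 | U 3 2; Q -> 0 0 | 2 2 1 | 2 | 2 P; U -> 3 | Q S 3; P -> 3 | S 0 S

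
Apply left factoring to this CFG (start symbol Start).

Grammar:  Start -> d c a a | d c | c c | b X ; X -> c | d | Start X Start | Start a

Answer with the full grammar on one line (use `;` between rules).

Start -> c c | b X | d c Start1; X -> c | d | Start X1; Start1 -> a a | eps; X1 -> X Start | a

Start has alternatives sharing prefix 'd c': factor to Start → d c Start1 with Start1 → a a | ε.
X has alternatives sharing prefix 'Start': factor to X → Start X1 with X1 → X Start | a.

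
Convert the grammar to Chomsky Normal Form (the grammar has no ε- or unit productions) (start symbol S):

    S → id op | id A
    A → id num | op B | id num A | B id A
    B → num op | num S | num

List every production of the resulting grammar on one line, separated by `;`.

S → X1 X2 | X1 A; A → X1 X3 | X2 B | X1 Y1 | B Y2; B → X3 X2 | X3 S | num; X1 → id; X2 → op; X3 → num; Y1 → X3 A; Y2 → X1 A

Introduce a nonterminal for each terminal appearing in a rule of length ≥ 2: X1 → id, X2 → op, X3 → num.
Binarize each right-hand side of length ≥ 3 by chaining fresh nonterminals (Y1, Y2, …): affected rules were A → X1 X3 A; A → B X1 A.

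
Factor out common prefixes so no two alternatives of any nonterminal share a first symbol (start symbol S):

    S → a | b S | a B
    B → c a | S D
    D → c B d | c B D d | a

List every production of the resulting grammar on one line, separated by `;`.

S → b S | a S'; B → c a | S D; D → a | c B D'; S' → ε | B; D' → d | D d

S has alternatives sharing prefix 'a': factor to S → a S' with S' → ε | B.
D has alternatives sharing prefix 'c B': factor to D → c B D' with D' → d | D d.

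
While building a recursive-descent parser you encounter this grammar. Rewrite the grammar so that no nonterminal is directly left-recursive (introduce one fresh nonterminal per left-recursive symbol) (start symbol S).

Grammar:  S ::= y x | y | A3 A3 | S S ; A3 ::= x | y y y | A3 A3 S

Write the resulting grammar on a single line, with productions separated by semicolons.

S ::= y x S' | y S' | A3 A3 S'; A3 ::= x A3' | y y y A3'; S' ::= S S' | ε; A3' ::= A3 S A3' | ε

S, A3 are directly left-recursive.
For S: α = {S}, β = {y x, y, A3 A3}. Rewrite as S → β S' and S' → α S' | ε.
For A3: α = {A3 S}, β = {x, y y y}. Rewrite as A3 → β A3' and A3' → α A3' | ε.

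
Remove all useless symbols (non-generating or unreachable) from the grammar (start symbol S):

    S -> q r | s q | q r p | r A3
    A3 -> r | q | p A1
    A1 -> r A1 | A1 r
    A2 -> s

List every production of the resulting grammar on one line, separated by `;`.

S -> q r | s q | q r p | r A3; A3 -> r | q

Generating nonterminals: {A2, A3, S}.
Reachable from S after that: {A3, S}.
Removed useless symbols: {A1, A2} and every production mentioning them.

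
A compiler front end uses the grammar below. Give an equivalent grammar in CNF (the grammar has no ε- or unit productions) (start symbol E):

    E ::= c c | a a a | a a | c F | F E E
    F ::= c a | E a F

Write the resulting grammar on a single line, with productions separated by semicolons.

E ::= X1 X1 | X2 Y1 | X2 X2 | X1 F | F Y2; F ::= X1 X2 | E Y3; X1 ::= c; X2 ::= a; Y1 ::= X2 X2; Y2 ::= E E; Y3 ::= X2 F

Introduce a nonterminal for each terminal appearing in a rule of length ≥ 2: X1 → c, X2 → a.
Binarize each right-hand side of length ≥ 3 by chaining fresh nonterminals (Y1, Y2, …): affected rules were E → X2 X2 X2; E → F E E; F → E X2 F.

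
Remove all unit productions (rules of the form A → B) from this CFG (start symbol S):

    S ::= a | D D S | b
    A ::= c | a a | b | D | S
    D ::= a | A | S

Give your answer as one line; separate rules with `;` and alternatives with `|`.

Unit pairs: A ⇒* {D, S}; D ⇒* {A, S}.
Replace each nonterminal's rules with the union of the non-unit rules of every nonterminal it unit-derives.

S ::= a | D D S | b; A ::= a | D D S | b | c | a a; D ::= a | D D S | b | c | a a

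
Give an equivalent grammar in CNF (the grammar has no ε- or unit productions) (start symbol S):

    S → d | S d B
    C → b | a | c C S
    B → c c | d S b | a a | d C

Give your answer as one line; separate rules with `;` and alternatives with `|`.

Introduce a nonterminal for each terminal appearing in a rule of length ≥ 2: X1 → d, X2 → c, X3 → b, X4 → a.
Binarize each right-hand side of length ≥ 3 by chaining fresh nonterminals (Y1, Y2, …): affected rules were S → S X1 B; C → X2 C S; B → X1 S X3.

S → d | S Y1; C → b | a | X2 Y2; B → X2 X2 | X1 Y3 | X4 X4 | X1 C; X1 → d; X2 → c; X3 → b; X4 → a; Y1 → X1 B; Y2 → C S; Y3 → S X3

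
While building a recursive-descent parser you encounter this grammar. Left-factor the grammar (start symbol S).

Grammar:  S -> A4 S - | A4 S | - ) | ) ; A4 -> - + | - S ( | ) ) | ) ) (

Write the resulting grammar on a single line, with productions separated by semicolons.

S has alternatives sharing prefix 'A4 S': factor to S → A4 S S' with S' → - | ε.
A4 has alternatives sharing prefix ') )': factor to A4 → ) ) A4' with A4' → ε | (.
A4 has alternatives sharing prefix '-': factor to A4 → - A4'' with A4'' → + | S (.

S -> - ) | ) | A4 S S'; A4 -> ) ) A4' | - A4''; S' -> - | ε; A4' -> ε | (; A4'' -> + | S (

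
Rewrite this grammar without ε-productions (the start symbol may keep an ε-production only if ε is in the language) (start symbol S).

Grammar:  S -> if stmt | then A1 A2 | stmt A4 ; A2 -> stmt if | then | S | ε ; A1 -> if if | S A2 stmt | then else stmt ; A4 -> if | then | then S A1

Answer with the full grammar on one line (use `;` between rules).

Nullable set = {A2}.
ε ∉ L(G), so no ε-production is kept.
Add the nullable-subset variants: S → then A1 A2 gives then A1 A2 | then A1. A1 → S A2 stmt gives S A2 stmt | S stmt.

S -> if stmt | then A1 A2 | then A1 | stmt A4; A2 -> stmt if | then | S; A1 -> if if | S A2 stmt | S stmt | then else stmt; A4 -> if | then | then S A1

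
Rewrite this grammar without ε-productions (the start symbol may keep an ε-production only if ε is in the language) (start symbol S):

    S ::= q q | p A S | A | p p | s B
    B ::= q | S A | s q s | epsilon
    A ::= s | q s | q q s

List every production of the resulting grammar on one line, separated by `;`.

S ::= q q | p A S | A | p p | s B | s; B ::= q | S A | s q s; A ::= s | q s | q q s

Nullable nonterminals: {B}.
ε ∉ L(G), so no ε-production is kept.
For each production, add variants omitting each subset of nullable occurrences: S → s B gives s B | s.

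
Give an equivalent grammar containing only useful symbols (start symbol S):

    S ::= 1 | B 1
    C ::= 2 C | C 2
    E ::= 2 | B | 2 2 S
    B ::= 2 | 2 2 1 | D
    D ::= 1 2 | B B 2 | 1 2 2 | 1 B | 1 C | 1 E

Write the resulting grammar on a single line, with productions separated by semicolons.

Generating nonterminals: {B, D, E, S}.
Reachable from S after that: {B, D, E, S}.
Removed useless symbols: {C} and every production mentioning them.

S ::= 1 | B 1; E ::= 2 | B | 2 2 S; B ::= 2 | 2 2 1 | D; D ::= 1 2 | B B 2 | 1 2 2 | 1 B | 1 E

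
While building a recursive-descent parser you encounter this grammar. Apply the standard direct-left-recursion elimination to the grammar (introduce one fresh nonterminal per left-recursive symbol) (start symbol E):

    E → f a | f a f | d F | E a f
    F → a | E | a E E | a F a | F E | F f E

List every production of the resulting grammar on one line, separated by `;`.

E, F are directly left-recursive.
For E: α = {a f}, β = {f a, f a f, d F}. Rewrite as E → β E' and E' → α E' | ε.
For F: α = {E, f E}, β = {a, E, a E E, a F a}. Rewrite as F → β F' and F' → α F' | ε.

E → f a E' | f a f E' | d F E'; F → a F' | E F' | a E E F' | a F a F'; E' → a f E' | ε; F' → E F' | f E F' | ε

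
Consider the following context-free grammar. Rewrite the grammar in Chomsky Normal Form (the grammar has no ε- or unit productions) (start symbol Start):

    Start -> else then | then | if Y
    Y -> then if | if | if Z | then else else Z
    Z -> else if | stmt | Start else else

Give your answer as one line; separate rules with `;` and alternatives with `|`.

Start -> X1 X2 | then | X3 Y; Y -> X2 X3 | if | X3 Z | X2 Y1; Z -> X1 X3 | stmt | Start Y3; X1 -> else; X2 -> then; X3 -> if; Y1 -> X1 Y2; Y2 -> X1 Z; Y3 -> X1 X1

Introduce a nonterminal for each terminal appearing in a rule of length ≥ 2: X1 → else, X2 → then, X3 → if.
Binarize each right-hand side of length ≥ 3 by chaining fresh nonterminals (Y1, Y2, …): affected rules were Y → X2 X1 X1 Z; Z → Start X1 X1.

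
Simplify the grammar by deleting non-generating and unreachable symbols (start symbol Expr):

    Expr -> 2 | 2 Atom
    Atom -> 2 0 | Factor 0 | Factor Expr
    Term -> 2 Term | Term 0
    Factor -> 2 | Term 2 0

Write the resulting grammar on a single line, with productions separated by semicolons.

Expr -> 2 | 2 Atom; Atom -> 2 0 | Factor 0 | Factor Expr; Factor -> 2

Generating nonterminals: {Atom, Expr, Factor}.
Reachable from Expr after that: {Atom, Expr, Factor}.
Removed useless symbols: {Term} and every production mentioning them.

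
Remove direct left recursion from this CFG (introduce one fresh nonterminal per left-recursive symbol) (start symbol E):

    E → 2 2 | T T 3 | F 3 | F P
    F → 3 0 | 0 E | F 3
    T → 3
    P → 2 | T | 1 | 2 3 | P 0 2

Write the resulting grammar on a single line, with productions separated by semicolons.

E → 2 2 | T T 3 | F 3 | F P; F → 3 0 F' | 0 E F'; T → 3; P → 2 P' | T P' | 1 P' | 2 3 P'; F' → 3 F' | ε; P' → 0 2 P' | ε

Left recursion appears on F, P.
For F: α = {3}, β = {3 0, 0 E}. Rewrite as F → β F' and F' → α F' | ε.
For P: α = {0 2}, β = {2, T, 1, 2 3}. Rewrite as P → β P' and P' → α P' | ε.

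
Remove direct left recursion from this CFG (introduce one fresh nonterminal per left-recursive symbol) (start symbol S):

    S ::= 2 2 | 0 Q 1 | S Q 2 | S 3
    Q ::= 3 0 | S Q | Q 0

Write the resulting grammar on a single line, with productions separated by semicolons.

Left recursion appears on S, Q.
For S: α = {Q 2, 3}, β = {2 2, 0 Q 1}. Rewrite as S → β S' and S' → α S' | ε.
For Q: α = {0}, β = {3 0, S Q}. Rewrite as Q → β Q' and Q' → α Q' | ε.

S ::= 2 2 S' | 0 Q 1 S'; Q ::= 3 0 Q' | S Q Q'; S' ::= Q 2 S' | 3 S' | ε; Q' ::= 0 Q' | ε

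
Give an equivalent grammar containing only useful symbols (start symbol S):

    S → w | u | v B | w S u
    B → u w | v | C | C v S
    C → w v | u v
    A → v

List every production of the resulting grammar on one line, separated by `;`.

S → w | u | v B | w S u; B → u w | v | C | C v S; C → w v | u v

Generating nonterminals: {A, B, C, S}.
Reachable from S after that: {B, C, S}.
Removed useless symbols: {A} and every production mentioning them.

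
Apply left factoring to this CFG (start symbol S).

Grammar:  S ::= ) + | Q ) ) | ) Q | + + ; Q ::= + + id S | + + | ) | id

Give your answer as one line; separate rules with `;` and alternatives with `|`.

S ::= Q ) ) | + + | ) S'; Q ::= ) | id | + + Q'; S' ::= + | Q; Q' ::= id S | ε

S has alternatives sharing prefix ')': factor to S → ) S' with S' → + | Q.
Q has alternatives sharing prefix '+ +': factor to Q → + + Q' with Q' → id S | ε.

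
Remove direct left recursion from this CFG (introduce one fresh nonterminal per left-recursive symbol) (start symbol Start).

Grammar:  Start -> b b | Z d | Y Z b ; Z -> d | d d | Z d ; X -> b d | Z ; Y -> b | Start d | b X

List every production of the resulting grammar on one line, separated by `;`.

Directly left-recursive nonterminal: Z.
For Z: α = {d}, β = {d, d d}. Rewrite as Z → β Z1 and Z1 → α Z1 | ε.

Start -> b b | Z d | Y Z b; Z -> d Z1 | d d Z1; X -> b d | Z; Y -> b | Start d | b X; Z1 -> d Z1 | ε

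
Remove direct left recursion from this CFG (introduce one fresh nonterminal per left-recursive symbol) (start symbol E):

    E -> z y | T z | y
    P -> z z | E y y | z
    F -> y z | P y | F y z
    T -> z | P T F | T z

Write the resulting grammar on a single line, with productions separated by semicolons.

E -> z y | T z | y; P -> z z | E y y | z; F -> y z F' | P y F'; T -> z T' | P T F T'; F' -> y z F' | ε; T' -> z T' | ε

F, T are directly left-recursive.
For F: α = {y z}, β = {y z, P y}. Rewrite as F → β F' and F' → α F' | ε.
For T: α = {z}, β = {z, P T F}. Rewrite as T → β T' and T' → α T' | ε.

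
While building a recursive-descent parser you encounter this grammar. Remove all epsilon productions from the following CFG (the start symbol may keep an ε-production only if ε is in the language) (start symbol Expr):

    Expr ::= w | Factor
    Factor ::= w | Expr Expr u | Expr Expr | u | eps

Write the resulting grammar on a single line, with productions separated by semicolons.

The nullable symbols are {Expr, Factor}.
ε ∈ L(G) since Expr is nullable, so keep Expr → ε.
Expand every rule over subsets of its nullable positions: Factor → Expr Expr u gives Expr Expr u | Expr u | u. Factor → Expr Expr gives Expr Expr | Expr.

Expr ::= w | Factor | eps; Factor ::= w | Expr Expr u | Expr u | u | Expr Expr | Expr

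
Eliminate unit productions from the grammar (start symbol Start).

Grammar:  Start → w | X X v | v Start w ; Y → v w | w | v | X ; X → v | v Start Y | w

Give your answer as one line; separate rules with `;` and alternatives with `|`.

Start → w | X X v | v Start w; Y → v | v Start Y | w | v w; X → v | v Start Y | w

Unit pairs: Y ⇒* {X}.
Replace each nonterminal's rules with the union of the non-unit rules of every nonterminal it unit-derives.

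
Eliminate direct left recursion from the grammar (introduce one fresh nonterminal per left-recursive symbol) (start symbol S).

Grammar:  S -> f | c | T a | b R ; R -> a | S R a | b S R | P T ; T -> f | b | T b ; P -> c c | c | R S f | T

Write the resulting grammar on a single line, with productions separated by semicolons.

Left recursion appears on T.
For T: α = {b}, β = {f, b}. Rewrite as T → β T' and T' → α T' | ε.

S -> f | c | T a | b R; R -> a | S R a | b S R | P T; T -> f T' | b T'; P -> c c | c | R S f | T; T' -> b T' | ε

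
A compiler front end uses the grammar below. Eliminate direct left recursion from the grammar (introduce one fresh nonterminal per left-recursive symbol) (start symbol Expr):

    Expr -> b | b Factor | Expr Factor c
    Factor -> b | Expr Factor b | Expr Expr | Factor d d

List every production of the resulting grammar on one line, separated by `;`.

Expr -> b Expr1 | b Factor Expr1; Factor -> b Factor1 | Expr Factor b Factor1 | Expr Expr Factor1; Expr1 -> Factor c Expr1 | ε; Factor1 -> d d Factor1 | ε

Left recursion appears on Expr, Factor.
For Expr: α = {Factor c}, β = {b, b Factor}. Rewrite as Expr → β Expr1 and Expr1 → α Expr1 | ε.
For Factor: α = {d d}, β = {b, Expr Factor b, Expr Expr}. Rewrite as Factor → β Factor1 and Factor1 → α Factor1 | ε.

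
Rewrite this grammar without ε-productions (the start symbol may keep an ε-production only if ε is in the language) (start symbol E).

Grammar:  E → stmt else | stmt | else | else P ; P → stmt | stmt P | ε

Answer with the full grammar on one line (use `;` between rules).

E → stmt else | stmt | else | else P; P → stmt | stmt P

The nullable symbols are {P}.
ε ∉ L(G), so no ε-production is kept.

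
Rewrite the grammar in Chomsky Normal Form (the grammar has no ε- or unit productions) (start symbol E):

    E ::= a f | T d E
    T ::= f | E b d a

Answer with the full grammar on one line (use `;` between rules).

Introduce a nonterminal for each terminal appearing in a rule of length ≥ 2: X1 → a, X2 → f, X3 → d, X4 → b.
Binarize each right-hand side of length ≥ 3 by chaining fresh nonterminals (Y1, Y2, …): affected rules were E → T X3 E; T → E X4 X3 X1.

E ::= X1 X2 | T Y1; T ::= f | E Y2; X1 ::= a; X2 ::= f; X3 ::= d; X4 ::= b; Y1 ::= X3 E; Y2 ::= X4 Y3; Y3 ::= X3 X1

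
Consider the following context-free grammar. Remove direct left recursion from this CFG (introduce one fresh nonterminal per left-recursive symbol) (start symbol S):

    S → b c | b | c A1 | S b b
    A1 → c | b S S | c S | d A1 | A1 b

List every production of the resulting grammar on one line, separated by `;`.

S → b c S' | b S' | c A1 S'; A1 → c A1' | b S S A1' | c S A1' | d A1 A1'; S' → b b S' | ε; A1' → b A1' | ε

Directly left-recursive nonterminals: S, A1.
For S: α = {b b}, β = {b c, b, c A1}. Rewrite as S → β S' and S' → α S' | ε.
For A1: α = {b}, β = {c, b S S, c S, d A1}. Rewrite as A1 → β A1' and A1' → α A1' | ε.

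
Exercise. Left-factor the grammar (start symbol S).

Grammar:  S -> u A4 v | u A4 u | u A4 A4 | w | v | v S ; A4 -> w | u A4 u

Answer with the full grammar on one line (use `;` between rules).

S -> w | u A4 S' | v S''; A4 -> w | u A4 u; S' -> v | u | A4; S'' -> ε | S

S has alternatives sharing prefix 'u A4': factor to S → u A4 S' with S' → v | u | A4.
S has alternatives sharing prefix 'v': factor to S → v S'' with S'' → ε | S.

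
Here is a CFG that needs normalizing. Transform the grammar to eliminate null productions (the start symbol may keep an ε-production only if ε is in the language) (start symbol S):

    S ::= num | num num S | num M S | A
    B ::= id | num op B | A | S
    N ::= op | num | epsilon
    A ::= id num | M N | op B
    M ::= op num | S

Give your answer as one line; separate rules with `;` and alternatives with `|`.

The nullable symbols are {N}.
ε ∉ L(G), so no ε-production is kept.
For each production, add variants omitting each subset of nullable occurrences: A → M N gives M N | M.

S ::= num | num num S | num M S | A; B ::= id | num op B | A | S; N ::= op | num; A ::= id num | M N | M | op B; M ::= op num | S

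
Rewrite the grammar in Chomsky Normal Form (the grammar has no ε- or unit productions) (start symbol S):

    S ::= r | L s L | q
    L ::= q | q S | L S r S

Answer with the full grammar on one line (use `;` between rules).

S ::= r | L Y1 | q; L ::= q | X2 S | L Y2; X1 ::= s; X2 ::= q; X3 ::= r; Y1 ::= X1 L; Y2 ::= S Y3; Y3 ::= X3 S

Introduce a nonterminal for each terminal appearing in a rule of length ≥ 2: X1 → s, X2 → q, X3 → r.
Binarize each right-hand side of length ≥ 3 by chaining fresh nonterminals (Y1, Y2, …): affected rules were S → L X1 L; L → L S X3 S.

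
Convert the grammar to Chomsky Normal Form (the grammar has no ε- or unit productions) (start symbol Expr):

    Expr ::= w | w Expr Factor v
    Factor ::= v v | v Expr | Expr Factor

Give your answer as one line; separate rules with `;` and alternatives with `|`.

Expr ::= w | X1 Y1; Factor ::= X2 X2 | X2 Expr | Expr Factor; X1 ::= w; X2 ::= v; Y1 ::= Expr Y2; Y2 ::= Factor X2

Introduce a nonterminal for each terminal appearing in a rule of length ≥ 2: X1 → w, X2 → v.
Binarize each right-hand side of length ≥ 3 by chaining fresh nonterminals (Y1, Y2, …): affected rules were Expr → X1 Expr Factor X2.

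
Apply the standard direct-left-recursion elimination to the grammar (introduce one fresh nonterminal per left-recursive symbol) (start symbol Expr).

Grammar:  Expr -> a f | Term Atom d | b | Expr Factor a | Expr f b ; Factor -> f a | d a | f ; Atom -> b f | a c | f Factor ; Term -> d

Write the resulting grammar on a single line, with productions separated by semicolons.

Expr -> a f Expr1 | Term Atom d Expr1 | b Expr1; Factor -> f a | d a | f; Atom -> b f | a c | f Factor; Term -> d; Expr1 -> Factor a Expr1 | f b Expr1 | ε

Expr is directly left-recursive.
For Expr: α = {Factor a, f b}, β = {a f, Term Atom d, b}. Rewrite as Expr → β Expr1 and Expr1 → α Expr1 | ε.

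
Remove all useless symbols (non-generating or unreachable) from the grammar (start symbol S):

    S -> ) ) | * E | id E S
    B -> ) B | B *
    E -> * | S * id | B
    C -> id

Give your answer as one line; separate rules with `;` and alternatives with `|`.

Generating nonterminals: {C, E, S}.
Reachable from S after that: {E, S}.
Removed useless symbols: {B, C} and every production mentioning them.

S -> ) ) | * E | id E S; E -> * | S * id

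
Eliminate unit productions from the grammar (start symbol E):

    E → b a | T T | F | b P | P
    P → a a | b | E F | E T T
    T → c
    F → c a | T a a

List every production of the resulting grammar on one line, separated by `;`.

Unit pairs: E ⇒* {F, P}.
Replace each nonterminal's rules with the union of the non-unit rules of every nonterminal it unit-derives.

E → b a | T T | b P | c a | T a a | a a | b | E F | E T T; P → a a | b | E F | E T T; T → c; F → c a | T a a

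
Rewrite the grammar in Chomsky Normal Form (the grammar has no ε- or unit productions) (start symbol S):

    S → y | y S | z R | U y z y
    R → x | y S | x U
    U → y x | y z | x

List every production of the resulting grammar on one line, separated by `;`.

Introduce a nonterminal for each terminal appearing in a rule of length ≥ 2: X1 → y, X2 → z, X3 → x.
Binarize each right-hand side of length ≥ 3 by chaining fresh nonterminals (Y1, Y2, …): affected rules were S → U X1 X2 X1.

S → y | X1 S | X2 R | U Y1; R → x | X1 S | X3 U; U → X1 X3 | X1 X2 | x; X1 → y; X2 → z; X3 → x; Y1 → X1 Y2; Y2 → X2 X1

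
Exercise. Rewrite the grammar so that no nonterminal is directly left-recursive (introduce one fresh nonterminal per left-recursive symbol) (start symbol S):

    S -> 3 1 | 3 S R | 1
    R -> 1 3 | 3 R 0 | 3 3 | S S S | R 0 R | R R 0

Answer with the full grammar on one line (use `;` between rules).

R is directly left-recursive.
For R: α = {0 R, R 0}, β = {1 3, 3 R 0, 3 3, S S S}. Rewrite as R → β R' and R' → α R' | ε.

S -> 3 1 | 3 S R | 1; R -> 1 3 R' | 3 R 0 R' | 3 3 R' | S S S R'; R' -> 0 R R' | R 0 R' | ε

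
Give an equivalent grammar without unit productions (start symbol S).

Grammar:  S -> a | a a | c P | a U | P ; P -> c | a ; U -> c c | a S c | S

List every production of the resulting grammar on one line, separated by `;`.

S -> a | a a | c P | a U | c; P -> c | a; U -> c c | a S c | a | a a | c P | a U | c

Unit pairs: S ⇒* {P}; U ⇒* {P, S}.
For each unit pair (A, B), copy every non-unit production of B to A, then drop all unit productions.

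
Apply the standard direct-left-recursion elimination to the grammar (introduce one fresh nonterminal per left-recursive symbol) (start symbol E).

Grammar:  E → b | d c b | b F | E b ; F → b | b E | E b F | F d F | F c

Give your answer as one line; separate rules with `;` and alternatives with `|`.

E → b E' | d c b E' | b F E'; F → b F' | b E F' | E b F F'; E' → b E' | eps; F' → d F F' | c F' | eps

Directly left-recursive nonterminals: E, F.
For E: α = {b}, β = {b, d c b, b F}. Rewrite as E → β E' and E' → α E' | ε.
For F: α = {d F, c}, β = {b, b E, E b F}. Rewrite as F → β F' and F' → α F' | ε.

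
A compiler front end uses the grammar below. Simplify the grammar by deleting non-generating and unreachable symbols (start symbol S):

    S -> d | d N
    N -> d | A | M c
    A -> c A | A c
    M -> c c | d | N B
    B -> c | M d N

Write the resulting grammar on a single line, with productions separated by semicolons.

S -> d | d N; N -> d | M c; M -> c c | d | N B; B -> c | M d N

Generating nonterminals: {B, M, N, S}.
Reachable from S after that: {B, M, N, S}.
Removed useless symbols: {A} and every production mentioning them.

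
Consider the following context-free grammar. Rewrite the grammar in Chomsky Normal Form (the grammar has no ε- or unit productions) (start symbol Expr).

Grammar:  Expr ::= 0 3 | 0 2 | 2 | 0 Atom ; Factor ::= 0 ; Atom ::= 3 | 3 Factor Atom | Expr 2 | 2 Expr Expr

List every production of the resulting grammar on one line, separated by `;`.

Expr ::= X1 X2 | X1 X3 | 2 | X1 Atom; Factor ::= 0; Atom ::= 3 | X2 Y1 | Expr X3 | X3 Y2; X1 ::= 0; X2 ::= 3; X3 ::= 2; Y1 ::= Factor Atom; Y2 ::= Expr Expr

Introduce a nonterminal for each terminal appearing in a rule of length ≥ 2: X1 → 0, X2 → 3, X3 → 2.
Binarize each right-hand side of length ≥ 3 by chaining fresh nonterminals (Y1, Y2, …): affected rules were Atom → X2 Factor Atom; Atom → X3 Expr Expr.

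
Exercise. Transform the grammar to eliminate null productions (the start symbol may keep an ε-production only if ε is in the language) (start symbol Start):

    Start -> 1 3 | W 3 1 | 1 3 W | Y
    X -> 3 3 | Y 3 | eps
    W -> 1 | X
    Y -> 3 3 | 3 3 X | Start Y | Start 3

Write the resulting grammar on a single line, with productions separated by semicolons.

Nullable nonterminals: {W, X}.
ε ∉ L(G), so no ε-production is kept.
Expand every rule over subsets of its nullable positions: Start → W 3 1 gives W 3 1 | 3 1.

Start -> 1 3 | W 3 1 | 3 1 | 1 3 W | Y; X -> 3 3 | Y 3; W -> 1 | X; Y -> 3 3 | 3 3 X | Start Y | Start 3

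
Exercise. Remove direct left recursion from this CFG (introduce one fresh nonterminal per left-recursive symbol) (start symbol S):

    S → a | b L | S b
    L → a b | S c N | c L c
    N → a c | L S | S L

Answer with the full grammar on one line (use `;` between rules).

S → a S' | b L S'; L → a b | S c N | c L c; N → a c | L S | S L; S' → b S' | ε

Directly left-recursive nonterminal: S.
For S: α = {b}, β = {a, b L}. Rewrite as S → β S' and S' → α S' | ε.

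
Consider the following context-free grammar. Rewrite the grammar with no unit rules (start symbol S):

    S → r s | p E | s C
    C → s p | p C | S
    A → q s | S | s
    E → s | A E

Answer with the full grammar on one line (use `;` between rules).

Unit pairs: A ⇒* {S}; C ⇒* {S}.
Replace each nonterminal's rules with the union of the non-unit rules of every nonterminal it unit-derives.

S → r s | p E | s C; C → s p | p C | r s | p E | s C; A → r s | p E | s C | q s | s; E → s | A E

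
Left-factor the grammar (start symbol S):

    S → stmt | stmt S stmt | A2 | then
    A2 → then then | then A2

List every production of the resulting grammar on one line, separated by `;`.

S has alternatives sharing prefix 'stmt': factor to S → stmt S' with S' → ε | S stmt.
A2 has alternatives sharing prefix 'then': factor to A2 → then A2' with A2' → then | A2.

S → A2 | then | stmt S'; A2 → then A2'; S' → ε | S stmt; A2' → then | A2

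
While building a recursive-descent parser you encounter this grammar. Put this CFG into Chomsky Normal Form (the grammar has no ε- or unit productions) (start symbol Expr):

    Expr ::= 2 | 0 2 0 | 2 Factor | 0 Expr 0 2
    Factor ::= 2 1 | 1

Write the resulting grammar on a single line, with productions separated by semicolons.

Expr ::= 2 | X1 Y1 | X2 Factor | X1 Y2; Factor ::= X2 X3 | 1; X1 ::= 0; X2 ::= 2; X3 ::= 1; Y1 ::= X2 X1; Y2 ::= Expr Y3; Y3 ::= X1 X2

Introduce a nonterminal for each terminal appearing in a rule of length ≥ 2: X1 → 0, X2 → 2, X3 → 1.
Binarize each right-hand side of length ≥ 3 by chaining fresh nonterminals (Y1, Y2, …): affected rules were Expr → X1 X2 X1; Expr → X1 Expr X1 X2.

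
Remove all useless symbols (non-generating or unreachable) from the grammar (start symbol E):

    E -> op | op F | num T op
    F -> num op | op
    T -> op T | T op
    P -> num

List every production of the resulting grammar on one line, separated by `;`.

E -> op | op F; F -> num op | op

Generating nonterminals: {E, F, P}.
Reachable from E after that: {E, F}.
Removed useless symbols: {P, T} and every production mentioning them.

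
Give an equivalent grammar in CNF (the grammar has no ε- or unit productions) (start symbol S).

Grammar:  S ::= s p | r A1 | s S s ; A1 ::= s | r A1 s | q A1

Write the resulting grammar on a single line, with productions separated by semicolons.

Introduce a nonterminal for each terminal appearing in a rule of length ≥ 2: X1 → s, X2 → p, X3 → r, X4 → q.
Binarize each right-hand side of length ≥ 3 by chaining fresh nonterminals (Y1, Y2, …): affected rules were S → X1 S X1; A1 → X3 A1 X1.

S ::= X1 X2 | X3 A1 | X1 Y1; A1 ::= s | X3 Y2 | X4 A1; X1 ::= s; X2 ::= p; X3 ::= r; X4 ::= q; Y1 ::= S X1; Y2 ::= A1 X1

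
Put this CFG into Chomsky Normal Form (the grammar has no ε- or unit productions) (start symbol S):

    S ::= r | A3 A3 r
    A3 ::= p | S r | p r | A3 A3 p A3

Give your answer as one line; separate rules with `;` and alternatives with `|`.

S ::= r | A3 Y1; A3 ::= p | S X1 | X2 X1 | A3 Y2; X1 ::= r; X2 ::= p; Y1 ::= A3 X1; Y2 ::= A3 Y3; Y3 ::= X2 A3

Introduce a nonterminal for each terminal appearing in a rule of length ≥ 2: X1 → r, X2 → p.
Binarize each right-hand side of length ≥ 3 by chaining fresh nonterminals (Y1, Y2, …): affected rules were S → A3 A3 X1; A3 → A3 A3 X2 A3.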